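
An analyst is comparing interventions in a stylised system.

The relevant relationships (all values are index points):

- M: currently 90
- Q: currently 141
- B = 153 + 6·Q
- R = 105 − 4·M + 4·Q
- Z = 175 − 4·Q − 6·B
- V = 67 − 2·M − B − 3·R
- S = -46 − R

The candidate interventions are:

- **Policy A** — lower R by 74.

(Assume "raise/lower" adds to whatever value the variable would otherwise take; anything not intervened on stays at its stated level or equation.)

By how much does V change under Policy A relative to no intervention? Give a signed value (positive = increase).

222

Baseline:
  M = 90
  Q = 141
  B = 153 + 6·141 = 999
  R = 105 − 4·90 + 4·141 = 309
  V = 67 − 2·90 − 999 − 3·309 = -2039
Policy A (R − 74):
  M = 90
  Q = 141
  B = 153 + 6·141 = 999
  R = 105 − 4·90 + 4·141 (−74 from intervention) = 235
  V = 67 − 2·90 − 999 − 3·235 = -1817
Change in V: -1817 − (-2039) = 222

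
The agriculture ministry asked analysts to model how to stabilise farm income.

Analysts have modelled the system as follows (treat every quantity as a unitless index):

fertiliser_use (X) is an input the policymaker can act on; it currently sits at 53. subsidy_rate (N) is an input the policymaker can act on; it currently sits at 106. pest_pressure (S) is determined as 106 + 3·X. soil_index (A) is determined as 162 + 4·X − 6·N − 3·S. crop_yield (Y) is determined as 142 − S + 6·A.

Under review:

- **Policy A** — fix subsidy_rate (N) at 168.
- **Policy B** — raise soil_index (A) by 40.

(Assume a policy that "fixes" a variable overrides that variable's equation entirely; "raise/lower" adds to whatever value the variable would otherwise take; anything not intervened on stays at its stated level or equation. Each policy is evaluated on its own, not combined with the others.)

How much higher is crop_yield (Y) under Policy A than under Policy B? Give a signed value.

-2472

Policy A (N := 168):
  X = 53
  N = 168
  S = 106 + 3·53 = 265
  A = 162 + 4·53 − 6·168 − 3·265 = -1429
  Y = 142 − 265 + 6·(-1429) = -8697
Policy B (A + 40):
  X = 53
  N = 106
  S = 106 + 3·53 = 265
  A = 162 + 4·53 − 6·106 − 3·265 (+40 from intervention) = -1017
  Y = 142 − 265 + 6·(-1017) = -6225
Y: -8697 − (-6225) = -2472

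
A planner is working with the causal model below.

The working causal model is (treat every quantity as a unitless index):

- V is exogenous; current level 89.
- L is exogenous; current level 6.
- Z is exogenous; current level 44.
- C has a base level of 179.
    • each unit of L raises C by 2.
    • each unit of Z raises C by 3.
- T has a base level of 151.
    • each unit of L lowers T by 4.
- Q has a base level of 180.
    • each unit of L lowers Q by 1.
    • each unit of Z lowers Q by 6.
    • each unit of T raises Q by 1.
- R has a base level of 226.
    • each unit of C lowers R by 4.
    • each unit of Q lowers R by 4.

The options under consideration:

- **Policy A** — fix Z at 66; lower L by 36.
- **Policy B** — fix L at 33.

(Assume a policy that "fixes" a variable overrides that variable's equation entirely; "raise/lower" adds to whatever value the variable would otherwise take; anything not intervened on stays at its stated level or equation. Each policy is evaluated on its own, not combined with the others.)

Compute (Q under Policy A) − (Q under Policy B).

Policy A (Z := 66, L − 36):
  L = 6 − 36 = -30
  Z = 66
  T = 151 − 4·(-30) = 271
  Q = 180 − (-30) − 6·66 + 271 = 85
Policy B (L := 33):
  L = 33
  Z = 44
  T = 151 − 4·33 = 19
  Q = 180 − 33 − 6·44 + 19 = -98
Q: 85 − (-98) = 183

183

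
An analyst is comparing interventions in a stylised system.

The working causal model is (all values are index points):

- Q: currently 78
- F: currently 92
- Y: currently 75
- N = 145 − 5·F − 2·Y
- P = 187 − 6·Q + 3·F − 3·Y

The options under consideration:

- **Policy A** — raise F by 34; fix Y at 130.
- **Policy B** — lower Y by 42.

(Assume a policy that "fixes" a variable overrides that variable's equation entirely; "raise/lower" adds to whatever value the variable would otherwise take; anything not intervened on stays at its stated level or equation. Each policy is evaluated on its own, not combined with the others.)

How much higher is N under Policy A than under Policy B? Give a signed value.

-364

Policy A (F + 34, Y := 130):
  F = 92 + 34 = 126
  Y = 130
  N = 145 − 5·126 − 2·130 = -745
Policy B (Y − 42):
  F = 92
  Y = 75 − 42 = 33
  N = 145 − 5·92 − 2·33 = -381
N: -745 − (-381) = -364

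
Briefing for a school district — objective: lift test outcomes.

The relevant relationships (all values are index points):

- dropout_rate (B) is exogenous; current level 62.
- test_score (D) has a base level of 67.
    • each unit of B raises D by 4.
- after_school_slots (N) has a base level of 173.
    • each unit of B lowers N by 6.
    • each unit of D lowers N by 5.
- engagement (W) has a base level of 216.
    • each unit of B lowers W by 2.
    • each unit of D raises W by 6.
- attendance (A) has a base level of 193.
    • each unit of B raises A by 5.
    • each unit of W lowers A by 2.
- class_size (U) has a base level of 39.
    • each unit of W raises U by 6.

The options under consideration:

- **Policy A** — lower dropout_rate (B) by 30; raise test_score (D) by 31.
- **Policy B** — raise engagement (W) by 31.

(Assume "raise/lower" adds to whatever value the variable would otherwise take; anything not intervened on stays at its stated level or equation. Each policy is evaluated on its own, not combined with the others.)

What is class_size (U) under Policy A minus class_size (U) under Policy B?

Policy A (B − 30, D + 31):
  B = 62 − 30 = 32
  D = 67 + 4·32 (+31 from intervention) = 226
  W = 216 − 2·32 + 6·226 = 1508
  U = 39 + 6·1508 = 9087
Policy B (W + 31):
  B = 62
  D = 67 + 4·62 = 315
  W = 216 − 2·62 + 6·315 (+31 from intervention) = 2013
  U = 39 + 6·2013 = 12117
U: 9087 − 12117 = -3030

-3030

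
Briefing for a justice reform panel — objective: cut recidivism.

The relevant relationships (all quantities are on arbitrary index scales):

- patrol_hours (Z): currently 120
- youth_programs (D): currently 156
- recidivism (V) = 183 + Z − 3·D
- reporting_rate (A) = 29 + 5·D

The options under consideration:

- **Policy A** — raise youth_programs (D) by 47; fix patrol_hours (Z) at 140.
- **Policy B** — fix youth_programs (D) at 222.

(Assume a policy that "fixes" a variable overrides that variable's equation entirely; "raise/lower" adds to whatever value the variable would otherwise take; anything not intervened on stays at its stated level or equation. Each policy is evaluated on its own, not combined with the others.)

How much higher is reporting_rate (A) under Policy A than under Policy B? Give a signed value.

Policy A (D + 47, Z := 140):
  D = 156 + 47 = 203
  A = 29 + 5·203 = 1044
Policy B (D := 222):
  D = 222
  A = 29 + 5·222 = 1139
A: 1044 − 1139 = -95

-95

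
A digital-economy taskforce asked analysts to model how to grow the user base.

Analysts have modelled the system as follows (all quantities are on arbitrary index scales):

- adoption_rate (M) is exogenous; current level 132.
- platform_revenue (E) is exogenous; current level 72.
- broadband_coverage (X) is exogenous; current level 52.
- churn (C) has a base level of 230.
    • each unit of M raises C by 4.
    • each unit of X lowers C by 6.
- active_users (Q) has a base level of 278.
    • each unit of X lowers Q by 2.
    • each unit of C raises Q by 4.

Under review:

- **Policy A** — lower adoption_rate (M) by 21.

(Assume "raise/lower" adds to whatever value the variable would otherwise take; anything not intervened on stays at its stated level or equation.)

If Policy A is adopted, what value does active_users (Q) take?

Policy A (M − 21):
  M = 132 − 21 = 111
  X = 52
  C = 230 + 4·111 − 6·52 = 362
  Q = 278 − 2·52 + 4·362 = 1622

1622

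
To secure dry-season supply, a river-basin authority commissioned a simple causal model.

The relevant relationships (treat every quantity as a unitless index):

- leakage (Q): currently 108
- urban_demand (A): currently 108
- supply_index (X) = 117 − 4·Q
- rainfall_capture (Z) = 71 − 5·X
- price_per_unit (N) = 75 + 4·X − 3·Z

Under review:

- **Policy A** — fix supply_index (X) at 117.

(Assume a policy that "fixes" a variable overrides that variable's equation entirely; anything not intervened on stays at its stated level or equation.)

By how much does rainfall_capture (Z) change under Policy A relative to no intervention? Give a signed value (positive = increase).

Baseline:
  Q = 108
  X = 117 − 4·108 = -315
  Z = 71 − 5·(-315) = 1646
Policy A (X := 117):
  Q = 108
  X = 117
  Z = 71 − 5·117 = -514
Change in Z: -514 − 1646 = -2160

-2160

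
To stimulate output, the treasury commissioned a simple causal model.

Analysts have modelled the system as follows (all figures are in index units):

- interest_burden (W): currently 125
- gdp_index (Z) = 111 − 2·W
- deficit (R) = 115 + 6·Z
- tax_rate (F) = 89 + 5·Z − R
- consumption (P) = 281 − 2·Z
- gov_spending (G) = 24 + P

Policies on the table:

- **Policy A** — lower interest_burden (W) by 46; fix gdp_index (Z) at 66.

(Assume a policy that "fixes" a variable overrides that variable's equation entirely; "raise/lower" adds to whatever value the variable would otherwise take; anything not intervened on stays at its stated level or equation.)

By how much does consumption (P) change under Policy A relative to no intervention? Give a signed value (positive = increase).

-410

Baseline:
  W = 125
  Z = 111 − 2·125 = -139
  P = 281 − 2·(-139) = 559
Policy A (W − 46, Z := 66):
  W = 125 − 46 = 79
  Z = 66
  P = 281 − 2·66 = 149
Change in P: 149 − 559 = -410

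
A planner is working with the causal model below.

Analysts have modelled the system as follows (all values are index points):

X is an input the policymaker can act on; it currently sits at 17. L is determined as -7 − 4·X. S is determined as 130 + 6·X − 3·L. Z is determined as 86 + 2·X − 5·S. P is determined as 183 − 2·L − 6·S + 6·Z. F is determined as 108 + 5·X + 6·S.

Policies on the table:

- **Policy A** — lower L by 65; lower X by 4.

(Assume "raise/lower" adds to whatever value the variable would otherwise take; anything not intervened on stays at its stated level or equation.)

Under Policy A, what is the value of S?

580

Policy A (L − 65, X − 4):
  X = 17 − 4 = 13
  L = -7 − 4·13 (−65 from intervention) = -124
  S = 130 + 6·13 − 3·(-124) = 580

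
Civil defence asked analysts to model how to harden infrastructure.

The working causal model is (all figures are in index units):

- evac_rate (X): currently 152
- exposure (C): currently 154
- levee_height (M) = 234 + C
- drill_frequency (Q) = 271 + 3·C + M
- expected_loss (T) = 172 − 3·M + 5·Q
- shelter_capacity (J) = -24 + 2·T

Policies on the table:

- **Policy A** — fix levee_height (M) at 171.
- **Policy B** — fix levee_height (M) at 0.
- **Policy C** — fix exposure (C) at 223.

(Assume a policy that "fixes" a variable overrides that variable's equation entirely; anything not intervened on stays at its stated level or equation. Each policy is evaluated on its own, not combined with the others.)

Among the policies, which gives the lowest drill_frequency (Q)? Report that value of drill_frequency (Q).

Policy A (M := 171):
  C = 154
  M = 171
  Q = 271 + 3·154 + 171 = 904
Policy B (M := 0):
  C = 154
  M = 0
  Q = 271 + 3·154 + 0 = 733
Policy C (C := 223):
  C = 223
  M = 234 + 223 = 457
  Q = 271 + 3·223 + 457 = 1397
Comparing — Policy A: Q=904, Policy B: Q=733, Policy C: Q=1397. Lowest is 733 (Policy B).

733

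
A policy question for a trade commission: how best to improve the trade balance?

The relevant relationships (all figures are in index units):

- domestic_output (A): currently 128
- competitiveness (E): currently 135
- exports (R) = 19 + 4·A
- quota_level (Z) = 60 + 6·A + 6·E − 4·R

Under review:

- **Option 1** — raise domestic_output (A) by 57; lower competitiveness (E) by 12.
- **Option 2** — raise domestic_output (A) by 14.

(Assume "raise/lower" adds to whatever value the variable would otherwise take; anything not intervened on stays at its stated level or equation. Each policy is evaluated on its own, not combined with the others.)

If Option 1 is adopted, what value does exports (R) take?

759

Option 1 (A + 57, E − 12):
  A = 128 + 57 = 185
  R = 19 + 4·185 = 759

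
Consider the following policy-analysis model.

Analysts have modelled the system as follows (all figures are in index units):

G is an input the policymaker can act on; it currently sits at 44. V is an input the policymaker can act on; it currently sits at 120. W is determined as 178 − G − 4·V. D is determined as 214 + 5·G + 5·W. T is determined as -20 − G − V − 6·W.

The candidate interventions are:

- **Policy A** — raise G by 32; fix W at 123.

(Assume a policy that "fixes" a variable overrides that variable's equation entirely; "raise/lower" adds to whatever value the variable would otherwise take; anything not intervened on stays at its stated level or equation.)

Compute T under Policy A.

Policy A (G + 32, W := 123):
  G = 44 + 32 = 76
  V = 120
  W = 123
  T = -20 − 76 − 120 − 6·123 = -954

-954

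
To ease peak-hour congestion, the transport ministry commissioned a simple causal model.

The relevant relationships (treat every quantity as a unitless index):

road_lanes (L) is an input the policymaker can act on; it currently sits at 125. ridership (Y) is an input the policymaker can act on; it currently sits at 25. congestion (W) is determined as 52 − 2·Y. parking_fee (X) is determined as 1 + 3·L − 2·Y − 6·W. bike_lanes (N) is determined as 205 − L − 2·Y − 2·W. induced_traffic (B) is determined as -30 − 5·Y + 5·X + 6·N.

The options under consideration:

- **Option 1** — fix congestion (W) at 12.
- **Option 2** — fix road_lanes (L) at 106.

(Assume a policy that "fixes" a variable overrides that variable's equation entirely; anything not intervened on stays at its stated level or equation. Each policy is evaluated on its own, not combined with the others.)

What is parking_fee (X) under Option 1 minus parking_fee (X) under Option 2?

Option 1 (W := 12):
  L = 125
  Y = 25
  W = 12
  X = 1 + 3·125 − 2·25 − 6·12 = 254
Option 2 (L := 106):
  L = 106
  Y = 25
  W = 52 − 2·25 = 2
  X = 1 + 3·106 − 2·25 − 6·2 = 257
X: 254 − 257 = -3

-3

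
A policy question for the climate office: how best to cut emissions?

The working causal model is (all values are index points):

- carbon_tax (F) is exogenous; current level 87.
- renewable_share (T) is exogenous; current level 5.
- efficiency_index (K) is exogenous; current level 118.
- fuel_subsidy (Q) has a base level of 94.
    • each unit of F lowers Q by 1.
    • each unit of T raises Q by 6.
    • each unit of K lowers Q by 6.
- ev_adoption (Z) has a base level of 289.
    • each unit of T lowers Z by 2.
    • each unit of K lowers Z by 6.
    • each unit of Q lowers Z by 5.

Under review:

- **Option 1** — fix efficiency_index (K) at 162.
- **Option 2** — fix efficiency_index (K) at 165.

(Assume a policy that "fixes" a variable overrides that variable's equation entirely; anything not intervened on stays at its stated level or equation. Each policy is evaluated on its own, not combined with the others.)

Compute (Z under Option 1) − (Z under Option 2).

Option 1 (K := 162):
  F = 87
  T = 5
  K = 162
  Q = 94 − 87 + 6·5 − 6·162 = -935
  Z = 289 − 2·5 − 6·162 − 5·(-935) = 3982
Option 2 (K := 165):
  F = 87
  T = 5
  K = 165
  Q = 94 − 87 + 6·5 − 6·165 = -953
  Z = 289 − 2·5 − 6·165 − 5·(-953) = 4054
Z: 3982 − 4054 = -72

-72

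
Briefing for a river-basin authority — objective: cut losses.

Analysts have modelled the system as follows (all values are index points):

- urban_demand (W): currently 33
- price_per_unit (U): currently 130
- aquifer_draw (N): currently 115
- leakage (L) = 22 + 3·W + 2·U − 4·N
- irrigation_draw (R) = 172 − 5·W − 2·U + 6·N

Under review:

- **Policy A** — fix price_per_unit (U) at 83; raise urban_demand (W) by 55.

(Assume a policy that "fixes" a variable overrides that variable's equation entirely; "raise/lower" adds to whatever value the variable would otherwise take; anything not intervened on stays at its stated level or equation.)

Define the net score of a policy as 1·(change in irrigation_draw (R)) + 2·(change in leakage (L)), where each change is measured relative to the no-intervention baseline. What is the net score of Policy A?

-39

Baseline:
  W = 33
  U = 130
  N = 115
  L = 22 + 3·33 + 2·130 − 4·115 = -79
  R = 172 − 5·33 − 2·130 + 6·115 = 437
Policy A (U := 83, W + 55):
  W = 33 + 55 = 88
  U = 83
  N = 115
  L = 22 + 3·88 + 2·83 − 4·115 = -8
  R = 172 − 5·88 − 2·83 + 6·115 = 256
ΔR = 256 − 437 = -181; ΔL = -8 − (-79) = 71
Score = 1·(-181) + 2·71 = -39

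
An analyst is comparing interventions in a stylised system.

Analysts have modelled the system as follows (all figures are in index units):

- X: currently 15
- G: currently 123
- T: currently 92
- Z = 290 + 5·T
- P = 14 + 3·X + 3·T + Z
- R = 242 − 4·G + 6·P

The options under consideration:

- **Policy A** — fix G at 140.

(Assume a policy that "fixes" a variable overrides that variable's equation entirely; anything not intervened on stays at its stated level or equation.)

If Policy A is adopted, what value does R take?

6192

Policy A (G := 140):
  X = 15
  G = 140
  T = 92
  Z = 290 + 5·92 = 750
  P = 14 + 3·15 + 3·92 + 750 = 1085
  R = 242 − 4·140 + 6·1085 = 6192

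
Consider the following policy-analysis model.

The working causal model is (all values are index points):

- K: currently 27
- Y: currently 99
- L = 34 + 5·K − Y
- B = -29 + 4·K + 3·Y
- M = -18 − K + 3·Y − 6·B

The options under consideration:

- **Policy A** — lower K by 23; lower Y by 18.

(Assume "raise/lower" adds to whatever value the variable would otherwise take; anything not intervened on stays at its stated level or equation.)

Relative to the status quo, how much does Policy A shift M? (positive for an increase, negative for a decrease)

Baseline:
  K = 27
  Y = 99
  B = -29 + 4·27 + 3·99 = 376
  M = -18 − 27 + 3·99 − 6·376 = -2004
Policy A (K − 23, Y − 18):
  K = 27 − 23 = 4
  Y = 99 − 18 = 81
  B = -29 + 4·4 + 3·81 = 230
  M = -18 − 4 + 3·81 − 6·230 = -1159
Change in M: -1159 − (-2004) = 845

845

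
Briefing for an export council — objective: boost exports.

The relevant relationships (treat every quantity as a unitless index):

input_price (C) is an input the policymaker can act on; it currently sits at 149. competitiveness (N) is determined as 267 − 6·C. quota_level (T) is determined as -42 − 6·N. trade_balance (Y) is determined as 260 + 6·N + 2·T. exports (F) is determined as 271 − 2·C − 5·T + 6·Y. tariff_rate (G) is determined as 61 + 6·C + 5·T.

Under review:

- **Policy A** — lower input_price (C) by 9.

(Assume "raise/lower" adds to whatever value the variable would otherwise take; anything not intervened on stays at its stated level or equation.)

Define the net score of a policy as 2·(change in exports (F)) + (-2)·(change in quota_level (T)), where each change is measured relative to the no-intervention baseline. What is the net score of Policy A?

Baseline:
  C = 149
  N = 267 − 6·149 = -627
  T = -42 − 6·(-627) = 3720
  Y = 260 + 6·(-627) + 2·3720 = 3938
  F = 271 − 2·149 − 5·3720 + 6·3938 = 5001
Policy A (C − 9):
  C = 149 − 9 = 140
  N = 267 − 6·140 = -573
  T = -42 − 6·(-573) = 3396
  Y = 260 + 6·(-573) + 2·3396 = 3614
  F = 271 − 2·140 − 5·3396 + 6·3614 = 4695
ΔF = 4695 − 5001 = -306; ΔT = 3396 − 3720 = -324
Score = 2·(-306) + (-2)·(-324) = 36

36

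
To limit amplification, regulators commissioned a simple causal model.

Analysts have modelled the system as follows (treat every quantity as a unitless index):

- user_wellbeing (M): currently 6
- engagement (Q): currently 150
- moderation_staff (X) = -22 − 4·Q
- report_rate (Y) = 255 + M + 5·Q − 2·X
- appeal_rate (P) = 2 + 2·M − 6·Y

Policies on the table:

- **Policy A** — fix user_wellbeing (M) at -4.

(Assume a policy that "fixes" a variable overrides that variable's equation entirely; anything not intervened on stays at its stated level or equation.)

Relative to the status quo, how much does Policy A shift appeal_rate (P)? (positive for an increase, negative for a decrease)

40

Baseline:
  M = 6
  Q = 150
  X = -22 − 4·150 = -622
  Y = 255 + 6 + 5·150 − 2·(-622) = 2255
  P = 2 + 2·6 − 6·2255 = -13516
Policy A (M := -4):
  M = -4
  Q = 150
  X = -22 − 4·150 = -622
  Y = 255 + (-4) + 5·150 − 2·(-622) = 2245
  P = 2 + 2·(-4) − 6·2245 = -13476
Change in P: -13476 − (-13516) = 40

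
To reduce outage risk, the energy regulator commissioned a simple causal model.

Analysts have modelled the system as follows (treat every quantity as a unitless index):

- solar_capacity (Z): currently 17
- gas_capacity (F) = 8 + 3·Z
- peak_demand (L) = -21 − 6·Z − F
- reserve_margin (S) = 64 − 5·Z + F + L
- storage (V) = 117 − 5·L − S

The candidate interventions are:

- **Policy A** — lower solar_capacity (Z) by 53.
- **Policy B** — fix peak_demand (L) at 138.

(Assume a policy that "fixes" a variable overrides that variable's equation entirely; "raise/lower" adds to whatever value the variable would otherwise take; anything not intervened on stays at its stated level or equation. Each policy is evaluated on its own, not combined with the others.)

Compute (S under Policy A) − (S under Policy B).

263

Policy A (Z − 53):
  Z = 17 − 53 = -36
  F = 8 + 3·(-36) = -100
  L = -21 − 6·(-36) − (-100) = 295
  S = 64 − 5·(-36) + (-100) + 295 = 439
Policy B (L := 138):
  Z = 17
  F = 8 + 3·17 = 59
  L = 138
  S = 64 − 5·17 + 59 + 138 = 176
S: 439 − 176 = 263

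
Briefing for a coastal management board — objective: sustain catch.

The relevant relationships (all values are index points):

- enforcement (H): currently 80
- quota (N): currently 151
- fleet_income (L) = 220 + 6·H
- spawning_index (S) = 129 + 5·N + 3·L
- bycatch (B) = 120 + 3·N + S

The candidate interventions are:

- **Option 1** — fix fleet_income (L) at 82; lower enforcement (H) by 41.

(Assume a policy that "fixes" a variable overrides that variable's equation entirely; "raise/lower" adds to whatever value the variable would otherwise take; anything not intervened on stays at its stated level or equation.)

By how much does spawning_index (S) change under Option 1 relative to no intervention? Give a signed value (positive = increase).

Baseline:
  H = 80
  N = 151
  L = 220 + 6·80 = 700
  S = 129 + 5·151 + 3·700 = 2984
Option 1 (L := 82, H − 41):
  H = 80 − 41 = 39
  N = 151
  L = 82
  S = 129 + 5·151 + 3·82 = 1130
Change in S: 1130 − 2984 = -1854

-1854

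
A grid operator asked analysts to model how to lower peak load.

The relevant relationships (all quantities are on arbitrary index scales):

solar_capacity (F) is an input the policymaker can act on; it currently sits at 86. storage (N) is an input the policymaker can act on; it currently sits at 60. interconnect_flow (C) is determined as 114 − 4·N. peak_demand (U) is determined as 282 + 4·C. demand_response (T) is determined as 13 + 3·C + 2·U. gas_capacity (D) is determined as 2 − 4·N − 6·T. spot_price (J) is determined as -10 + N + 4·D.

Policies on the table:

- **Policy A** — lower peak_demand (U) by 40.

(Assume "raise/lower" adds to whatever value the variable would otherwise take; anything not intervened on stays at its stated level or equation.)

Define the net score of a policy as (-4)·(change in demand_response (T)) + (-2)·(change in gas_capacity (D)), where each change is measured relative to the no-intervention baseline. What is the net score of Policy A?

Baseline:
  N = 60
  C = 114 − 4·60 = -126
  U = 282 + 4·(-126) = -222
  T = 13 + 3·(-126) + 2·(-222) = -809
  D = 2 − 4·60 − 6·(-809) = 4616
Policy A (U − 40):
  N = 60
  C = 114 − 4·60 = -126
  U = 282 + 4·(-126) (−40 from intervention) = -262
  T = 13 + 3·(-126) + 2·(-262) = -889
  D = 2 − 4·60 − 6·(-889) = 5096
ΔT = -889 − (-809) = -80; ΔD = 5096 − 4616 = 480
Score = (-4)·(-80) + (-2)·480 = -640

-640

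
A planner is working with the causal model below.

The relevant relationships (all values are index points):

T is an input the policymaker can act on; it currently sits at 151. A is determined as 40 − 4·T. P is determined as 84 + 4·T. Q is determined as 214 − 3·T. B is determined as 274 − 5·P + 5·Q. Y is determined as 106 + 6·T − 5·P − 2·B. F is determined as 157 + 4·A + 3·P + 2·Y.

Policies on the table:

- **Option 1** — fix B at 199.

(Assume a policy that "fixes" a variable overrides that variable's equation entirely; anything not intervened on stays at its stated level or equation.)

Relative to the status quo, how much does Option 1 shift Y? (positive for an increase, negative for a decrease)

-9120

Baseline:
  T = 151
  P = 84 + 4·151 = 688
  Q = 214 − 3·151 = -239
  B = 274 − 5·688 + 5·(-239) = -4361
  Y = 106 + 6·151 − 5·688 − 2·(-4361) = 6294
Option 1 (B := 199):
  T = 151
  P = 84 + 4·151 = 688
  Q = 214 − 3·151 = -239
  B = 199
  Y = 106 + 6·151 − 5·688 − 2·199 = -2826
Change in Y: -2826 − 6294 = -9120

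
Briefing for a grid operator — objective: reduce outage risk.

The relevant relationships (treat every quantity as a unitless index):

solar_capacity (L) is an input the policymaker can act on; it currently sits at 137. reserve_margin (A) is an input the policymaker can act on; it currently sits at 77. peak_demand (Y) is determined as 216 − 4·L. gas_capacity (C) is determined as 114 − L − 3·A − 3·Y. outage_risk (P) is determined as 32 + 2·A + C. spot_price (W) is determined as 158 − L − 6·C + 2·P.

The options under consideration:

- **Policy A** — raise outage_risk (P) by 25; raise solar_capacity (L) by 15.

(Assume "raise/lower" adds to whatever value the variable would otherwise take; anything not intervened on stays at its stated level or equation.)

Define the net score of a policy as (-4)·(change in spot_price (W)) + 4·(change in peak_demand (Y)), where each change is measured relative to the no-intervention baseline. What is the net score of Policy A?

2260

Baseline:
  L = 137
  A = 77
  Y = 216 − 4·137 = -332
  C = 114 − 137 − 3·77 − 3·(-332) = 742
  P = 32 + 2·77 + 742 = 928
  W = 158 − 137 − 6·742 + 2·928 = -2575
Policy A (P + 25, L + 15):
  L = 137 + 15 = 152
  A = 77
  Y = 216 − 4·152 = -392
  C = 114 − 152 − 3·77 − 3·(-392) = 907
  P = 32 + 2·77 + 907 (+25 from intervention) = 1118
  W = 158 − 152 − 6·907 + 2·1118 = -3200
ΔW = -3200 − (-2575) = -625; ΔY = -392 − (-332) = -60
Score = (-4)·(-625) + 4·(-60) = 2260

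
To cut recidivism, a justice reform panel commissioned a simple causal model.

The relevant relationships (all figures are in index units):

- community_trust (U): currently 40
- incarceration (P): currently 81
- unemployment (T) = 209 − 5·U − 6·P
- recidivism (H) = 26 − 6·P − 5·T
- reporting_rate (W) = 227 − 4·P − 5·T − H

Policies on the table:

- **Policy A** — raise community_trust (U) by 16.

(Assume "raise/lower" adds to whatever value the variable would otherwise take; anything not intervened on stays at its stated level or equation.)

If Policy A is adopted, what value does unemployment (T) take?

Policy A (U + 16):
  U = 40 + 16 = 56
  P = 81
  T = 209 − 5·56 − 6·81 = -557

-557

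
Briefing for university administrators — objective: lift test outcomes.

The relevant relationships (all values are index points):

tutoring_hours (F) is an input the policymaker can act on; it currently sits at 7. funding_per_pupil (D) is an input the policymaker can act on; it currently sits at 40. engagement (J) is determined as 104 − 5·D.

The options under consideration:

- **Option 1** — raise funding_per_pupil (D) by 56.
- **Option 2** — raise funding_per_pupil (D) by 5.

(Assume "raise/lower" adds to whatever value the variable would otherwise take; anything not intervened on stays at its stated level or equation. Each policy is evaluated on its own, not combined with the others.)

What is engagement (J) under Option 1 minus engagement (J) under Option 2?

Option 1 (D + 56):
  D = 40 + 56 = 96
  J = 104 − 5·96 = -376
Option 2 (D + 5):
  D = 40 + 5 = 45
  J = 104 − 5·45 = -121
J: -376 − (-121) = -255

-255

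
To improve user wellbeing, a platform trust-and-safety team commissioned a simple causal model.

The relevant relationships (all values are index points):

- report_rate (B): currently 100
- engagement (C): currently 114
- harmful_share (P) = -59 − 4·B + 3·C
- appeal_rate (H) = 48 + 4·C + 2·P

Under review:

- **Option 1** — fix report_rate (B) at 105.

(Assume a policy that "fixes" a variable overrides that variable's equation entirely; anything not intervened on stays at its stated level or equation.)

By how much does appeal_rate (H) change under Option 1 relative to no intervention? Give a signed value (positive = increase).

-40

Baseline:
  B = 100
  C = 114
  P = -59 − 4·100 + 3·114 = -117
  H = 48 + 4·114 + 2·(-117) = 270
Option 1 (B := 105):
  B = 105
  C = 114
  P = -59 − 4·105 + 3·114 = -137
  H = 48 + 4·114 + 2·(-137) = 230
Change in H: 230 − 270 = -40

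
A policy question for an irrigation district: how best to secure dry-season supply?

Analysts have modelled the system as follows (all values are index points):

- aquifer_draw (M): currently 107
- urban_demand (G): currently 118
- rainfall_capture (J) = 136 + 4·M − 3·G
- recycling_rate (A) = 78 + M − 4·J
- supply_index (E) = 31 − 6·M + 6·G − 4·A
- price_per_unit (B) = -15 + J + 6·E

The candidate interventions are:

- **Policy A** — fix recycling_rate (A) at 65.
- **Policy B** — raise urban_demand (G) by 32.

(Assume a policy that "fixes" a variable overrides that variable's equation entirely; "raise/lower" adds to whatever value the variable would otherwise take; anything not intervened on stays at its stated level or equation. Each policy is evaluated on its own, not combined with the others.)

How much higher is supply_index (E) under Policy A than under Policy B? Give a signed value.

-1536

Policy A (A := 65):
  M = 107
  G = 118
  J = 136 + 4·107 − 3·118 = 210
  A = 65
  E = 31 − 6·107 + 6·118 − 4·65 = -163
Policy B (G + 32):
  M = 107
  G = 118 + 32 = 150
  J = 136 + 4·107 − 3·150 = 114
  A = 78 + 107 − 4·114 = -271
  E = 31 − 6·107 + 6·150 − 4·(-271) = 1373
E: -163 − 1373 = -1536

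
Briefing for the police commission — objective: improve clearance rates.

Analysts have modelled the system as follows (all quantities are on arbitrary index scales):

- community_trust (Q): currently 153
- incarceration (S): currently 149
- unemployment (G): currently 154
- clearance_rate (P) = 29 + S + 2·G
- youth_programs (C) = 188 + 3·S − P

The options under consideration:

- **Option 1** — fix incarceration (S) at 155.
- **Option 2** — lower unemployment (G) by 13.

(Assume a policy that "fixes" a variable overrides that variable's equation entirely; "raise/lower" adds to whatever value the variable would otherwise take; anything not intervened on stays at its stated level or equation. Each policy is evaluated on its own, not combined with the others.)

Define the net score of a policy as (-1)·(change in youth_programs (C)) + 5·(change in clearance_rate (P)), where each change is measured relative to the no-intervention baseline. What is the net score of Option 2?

-156

Baseline:
  S = 149
  G = 154
  P = 29 + 149 + 2·154 = 486
  C = 188 + 3·149 − 486 = 149
Option 2 (G − 13):
  S = 149
  G = 154 − 13 = 141
  P = 29 + 149 + 2·141 = 460
  C = 188 + 3·149 − 460 = 175
ΔC = 175 − 149 = 26; ΔP = 460 − 486 = -26
Score = (-1)·26 + 5·(-26) = -156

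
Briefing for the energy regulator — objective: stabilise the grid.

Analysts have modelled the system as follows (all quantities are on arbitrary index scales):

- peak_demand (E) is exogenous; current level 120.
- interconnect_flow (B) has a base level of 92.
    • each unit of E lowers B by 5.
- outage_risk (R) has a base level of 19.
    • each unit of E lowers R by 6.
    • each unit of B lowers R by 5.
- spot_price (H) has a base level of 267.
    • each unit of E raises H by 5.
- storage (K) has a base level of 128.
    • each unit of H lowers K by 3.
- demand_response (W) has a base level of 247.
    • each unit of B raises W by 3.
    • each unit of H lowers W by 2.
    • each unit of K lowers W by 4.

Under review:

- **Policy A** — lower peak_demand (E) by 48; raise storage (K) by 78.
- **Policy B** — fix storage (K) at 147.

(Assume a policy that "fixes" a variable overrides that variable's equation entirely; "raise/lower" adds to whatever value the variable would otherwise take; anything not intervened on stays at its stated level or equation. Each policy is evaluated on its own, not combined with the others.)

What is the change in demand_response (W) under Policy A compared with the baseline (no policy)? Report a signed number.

-1992

Baseline:
  E = 120
  B = 92 − 5·120 = -508
  H = 267 + 5·120 = 867
  K = 128 − 3·867 = -2473
  W = 247 + 3·(-508) − 2·867 − 4·(-2473) = 6881
Policy A (E − 48, K + 78):
  E = 120 − 48 = 72
  B = 92 − 5·72 = -268
  H = 267 + 5·72 = 627
  K = 128 − 3·627 (+78 from intervention) = -1675
  W = 247 + 3·(-268) − 2·627 − 4·(-1675) = 4889
Change in W: 4889 − 6881 = -1992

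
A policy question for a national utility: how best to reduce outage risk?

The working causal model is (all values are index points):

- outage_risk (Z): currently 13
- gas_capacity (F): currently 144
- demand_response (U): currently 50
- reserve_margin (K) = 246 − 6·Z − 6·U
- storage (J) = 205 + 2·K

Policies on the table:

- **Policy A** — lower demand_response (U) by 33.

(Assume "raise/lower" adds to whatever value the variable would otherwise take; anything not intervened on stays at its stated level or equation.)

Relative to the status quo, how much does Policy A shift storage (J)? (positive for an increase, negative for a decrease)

Baseline:
  Z = 13
  U = 50
  K = 246 − 6·13 − 6·50 = -132
  J = 205 + 2·(-132) = -59
Policy A (U − 33):
  Z = 13
  U = 50 − 33 = 17
  K = 246 − 6·13 − 6·17 = 66
  J = 205 + 2·66 = 337
Change in J: 337 − (-59) = 396

396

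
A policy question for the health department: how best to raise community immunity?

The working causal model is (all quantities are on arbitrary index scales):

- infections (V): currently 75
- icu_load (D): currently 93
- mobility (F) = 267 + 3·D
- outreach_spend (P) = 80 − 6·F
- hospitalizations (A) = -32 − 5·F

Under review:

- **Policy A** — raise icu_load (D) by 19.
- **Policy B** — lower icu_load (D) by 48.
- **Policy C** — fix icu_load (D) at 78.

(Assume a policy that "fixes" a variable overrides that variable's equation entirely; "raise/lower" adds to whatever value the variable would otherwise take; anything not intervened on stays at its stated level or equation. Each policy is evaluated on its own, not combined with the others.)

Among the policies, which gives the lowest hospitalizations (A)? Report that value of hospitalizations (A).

-3047

Policy A (D + 19):
  D = 93 + 19 = 112
  F = 267 + 3·112 = 603
  A = -32 − 5·603 = -3047
Policy B (D − 48):
  D = 93 − 48 = 45
  F = 267 + 3·45 = 402
  A = -32 − 5·402 = -2042
Policy C (D := 78):
  D = 78
  F = 267 + 3·78 = 501
  A = -32 − 5·501 = -2537
Comparing — Policy A: A=-3047, Policy B: A=-2042, Policy C: A=-2537. Lowest is -3047 (Policy A).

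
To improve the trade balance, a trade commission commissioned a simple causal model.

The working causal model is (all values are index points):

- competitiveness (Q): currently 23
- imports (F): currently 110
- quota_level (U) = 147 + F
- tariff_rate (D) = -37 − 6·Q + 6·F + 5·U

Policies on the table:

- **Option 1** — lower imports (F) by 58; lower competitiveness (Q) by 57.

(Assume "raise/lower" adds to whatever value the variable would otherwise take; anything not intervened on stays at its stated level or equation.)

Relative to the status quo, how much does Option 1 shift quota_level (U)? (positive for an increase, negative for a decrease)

Baseline:
  F = 110
  U = 147 + 110 = 257
Option 1 (F − 58, Q − 57):
  F = 110 − 58 = 52
  U = 147 + 52 = 199
Change in U: 199 − 257 = -58

-58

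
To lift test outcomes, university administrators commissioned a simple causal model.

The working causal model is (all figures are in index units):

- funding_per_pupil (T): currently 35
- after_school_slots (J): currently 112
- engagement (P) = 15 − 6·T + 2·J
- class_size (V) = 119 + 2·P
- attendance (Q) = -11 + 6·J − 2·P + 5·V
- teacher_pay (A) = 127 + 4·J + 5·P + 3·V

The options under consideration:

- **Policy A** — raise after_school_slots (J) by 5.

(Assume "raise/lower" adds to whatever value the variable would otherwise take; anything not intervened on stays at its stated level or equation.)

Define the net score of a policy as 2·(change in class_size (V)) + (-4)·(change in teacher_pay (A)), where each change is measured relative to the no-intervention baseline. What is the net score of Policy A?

-480

Baseline:
  T = 35
  J = 112
  P = 15 − 6·35 + 2·112 = 29
  V = 119 + 2·29 = 177
  A = 127 + 4·112 + 5·29 + 3·177 = 1251
Policy A (J + 5):
  T = 35
  J = 112 + 5 = 117
  P = 15 − 6·35 + 2·117 = 39
  V = 119 + 2·39 = 197
  A = 127 + 4·117 + 5·39 + 3·197 = 1381
ΔV = 197 − 177 = 20; ΔA = 1381 − 1251 = 130
Score = 2·20 + (-4)·130 = -480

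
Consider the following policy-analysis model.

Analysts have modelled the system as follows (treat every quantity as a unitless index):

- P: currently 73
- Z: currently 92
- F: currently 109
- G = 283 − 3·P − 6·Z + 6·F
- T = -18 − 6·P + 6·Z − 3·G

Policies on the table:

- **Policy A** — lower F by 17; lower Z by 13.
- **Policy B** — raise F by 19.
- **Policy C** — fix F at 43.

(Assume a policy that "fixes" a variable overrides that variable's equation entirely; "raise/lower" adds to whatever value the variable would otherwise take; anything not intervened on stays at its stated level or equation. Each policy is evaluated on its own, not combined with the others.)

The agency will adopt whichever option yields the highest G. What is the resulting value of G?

280

Policy A (F − 17, Z − 13):
  P = 73
  Z = 92 − 13 = 79
  F = 109 − 17 = 92
  G = 283 − 3·73 − 6·79 + 6·92 = 142
Policy B (F + 19):
  P = 73
  Z = 92
  F = 109 + 19 = 128
  G = 283 − 3·73 − 6·92 + 6·128 = 280
Policy C (F := 43):
  P = 73
  Z = 92
  F = 43
  G = 283 − 3·73 − 6·92 + 6·43 = -230
Comparing — Policy A: G=142, Policy B: G=280, Policy C: G=-230. Highest is 280 (Policy B).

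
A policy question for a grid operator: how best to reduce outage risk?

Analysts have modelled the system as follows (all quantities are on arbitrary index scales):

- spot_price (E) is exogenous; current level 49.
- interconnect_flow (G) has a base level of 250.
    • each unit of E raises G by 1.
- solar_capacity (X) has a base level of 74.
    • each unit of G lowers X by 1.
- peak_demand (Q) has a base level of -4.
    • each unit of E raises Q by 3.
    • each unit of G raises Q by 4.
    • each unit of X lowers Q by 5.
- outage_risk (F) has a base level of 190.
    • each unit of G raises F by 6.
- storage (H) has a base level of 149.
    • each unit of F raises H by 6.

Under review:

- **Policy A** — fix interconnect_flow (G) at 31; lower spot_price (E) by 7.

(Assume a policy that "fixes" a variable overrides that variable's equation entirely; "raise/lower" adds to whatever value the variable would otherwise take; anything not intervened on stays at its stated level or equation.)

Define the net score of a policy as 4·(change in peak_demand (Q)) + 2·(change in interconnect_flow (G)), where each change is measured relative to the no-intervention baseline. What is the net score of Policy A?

Baseline:
  E = 49
  G = 250 + 49 = 299
  X = 74 − 299 = -225
  Q = -4 + 3·49 + 4·299 − 5·(-225) = 2464
Policy A (G := 31, E − 7):
  E = 49 − 7 = 42
  G = 31
  X = 74 − 31 = 43
  Q = -4 + 3·42 + 4·31 − 5·43 = 31
ΔQ = 31 − 2464 = -2433; ΔG = 31 − 299 = -268
Score = 4·(-2433) + 2·(-268) = -10268

-10268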